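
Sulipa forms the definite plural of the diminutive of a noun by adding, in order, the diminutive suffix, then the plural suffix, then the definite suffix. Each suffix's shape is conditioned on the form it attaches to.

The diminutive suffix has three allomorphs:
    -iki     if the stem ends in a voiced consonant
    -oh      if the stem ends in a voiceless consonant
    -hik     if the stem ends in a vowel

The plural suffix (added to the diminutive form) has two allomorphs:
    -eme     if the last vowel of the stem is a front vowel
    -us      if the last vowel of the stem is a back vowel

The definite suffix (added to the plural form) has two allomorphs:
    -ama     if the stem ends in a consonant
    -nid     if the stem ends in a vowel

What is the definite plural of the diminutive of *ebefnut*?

ebefnutohusama

The final sound of *ebefnut* is /t/, which is a voiceless consonant, so the diminutive suffix is -oh, giving *ebefnutoh*.
Since the last vowel of the diminutive form *ebefnutoh* is /o/ (a back vowel), it takes -us, giving *ebefnutohus*.
Since the final sound of the plural form *ebefnutohus* is /s/ (a consonant), it takes -ama, giving *ebefnutohusama*.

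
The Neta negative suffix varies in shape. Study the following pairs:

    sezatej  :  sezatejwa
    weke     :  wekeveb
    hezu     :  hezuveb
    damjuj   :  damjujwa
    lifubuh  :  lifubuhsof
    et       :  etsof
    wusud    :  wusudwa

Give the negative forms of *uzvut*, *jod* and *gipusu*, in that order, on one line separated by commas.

Looking at the final sound of each stem: -sof when the stem ends in a voiceless consonant (*lifubuh*, *et*); -wa when the stem ends in a voiced consonant (*sezatej*, *damjuj*, *wusud*); -veb when the stem ends in a vowel (*weke*, *hezu*).
*uzvut* — final sound /t/ (a voiceless consonant) → -sof → *uzvutsof*.
Since the final sound of *jod* is /d/ (a voiced consonant), it takes -wa, giving *jodwa*.
*gipusu*: final sound = /u/, a vowel → -veb → *gipusuveb*.

uzvutsof, jodwa, gipusuveb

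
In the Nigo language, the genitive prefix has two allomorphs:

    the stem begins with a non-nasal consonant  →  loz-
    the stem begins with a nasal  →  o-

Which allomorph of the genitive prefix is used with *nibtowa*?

*nibtowa*: first consonant = /n/, a nasal → o-.

o-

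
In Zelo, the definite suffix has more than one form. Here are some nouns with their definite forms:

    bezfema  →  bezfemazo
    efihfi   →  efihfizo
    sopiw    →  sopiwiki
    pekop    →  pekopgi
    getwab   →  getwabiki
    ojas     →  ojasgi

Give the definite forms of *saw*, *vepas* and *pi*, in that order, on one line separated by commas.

Looking at the final sound of each stem: -gi when the stem ends in a voiceless consonant (*pekop*, *ojas*); -iki when the stem ends in a voiced consonant (*sopiw*, *getwab*); -zo when the stem ends in a vowel (*bezfema*, *efihfi*).
Since the final sound of *saw* is /w/ (a voiced consonant), it takes -iki, giving *sawiki*.
*vepas*: final sound = /s/, a voiceless consonant → -gi → *vepasgi*.
*pi*: final sound = /i/, a vowel → -zo → *pizo*.

sawiki, vepasgi, pizo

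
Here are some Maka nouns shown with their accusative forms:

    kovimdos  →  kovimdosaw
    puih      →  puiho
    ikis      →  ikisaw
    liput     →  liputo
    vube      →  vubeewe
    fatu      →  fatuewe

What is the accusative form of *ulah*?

ulaho

The suffix is conditioned by the final sound: -aw when the stem ends in a sibilant (*kovimdos*, *ikis*); -o when the stem ends in a non-sibilant consonant (*puih*, *liput*); -ewe when the stem ends in a vowel (*vube*, *fatu*).
The final sound of *ulah* is /h/, which is a non-sibilant consonant, so the suffix is -o, giving *ulaho*.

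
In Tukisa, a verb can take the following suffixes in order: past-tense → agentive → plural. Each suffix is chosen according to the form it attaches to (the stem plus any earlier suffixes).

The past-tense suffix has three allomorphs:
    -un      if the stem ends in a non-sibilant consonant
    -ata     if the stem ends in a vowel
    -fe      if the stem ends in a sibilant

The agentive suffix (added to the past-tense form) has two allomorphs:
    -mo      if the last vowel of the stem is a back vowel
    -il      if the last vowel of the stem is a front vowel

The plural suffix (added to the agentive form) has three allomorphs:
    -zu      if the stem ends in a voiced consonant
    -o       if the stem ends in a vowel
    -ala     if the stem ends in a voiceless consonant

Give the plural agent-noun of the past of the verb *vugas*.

Since the final sound of *vugas* is /s/ (a sibilant), it takes -fe, giving *vugasfe*.
The past-tense form *vugasfe* — last vowel /e/ (a front vowel) → -il → *vugasfeil*.
The agentive form *vugasfeil*: final sound = /l/, a voiced consonant → -zu → *vugasfeilzu*.

vugasfeilzu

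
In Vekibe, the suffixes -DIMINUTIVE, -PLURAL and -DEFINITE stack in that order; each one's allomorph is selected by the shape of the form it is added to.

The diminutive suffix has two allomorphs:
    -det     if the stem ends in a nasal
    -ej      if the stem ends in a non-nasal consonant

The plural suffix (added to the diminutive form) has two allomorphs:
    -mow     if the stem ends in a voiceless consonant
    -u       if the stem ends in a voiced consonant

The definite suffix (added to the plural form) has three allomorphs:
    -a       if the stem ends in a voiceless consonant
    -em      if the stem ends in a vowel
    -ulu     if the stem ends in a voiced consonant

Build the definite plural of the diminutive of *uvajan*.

uvajandetmowulu

The final consonant of *uvajan* is /n/, which is a nasal, so the diminutive suffix is -det, giving *uvajandet*.
The final consonant of the diminutive form *uvajandet* is /t/, which is voiceless, so the plural suffix is -mow, giving *uvajandetmow*.
The plural form *uvajandetmow*: final sound = /w/, a voiced consonant → -ulu → *uvajandetmowulu*.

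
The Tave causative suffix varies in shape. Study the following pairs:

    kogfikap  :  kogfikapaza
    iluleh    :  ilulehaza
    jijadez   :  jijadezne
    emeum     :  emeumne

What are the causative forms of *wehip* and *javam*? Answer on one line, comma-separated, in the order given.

wehipaza, javamne

The suffix is conditioned by the final consonant: -aza when the stem ends in a voiceless consonant (*kogfikap*, *iluleh*); -ne when the stem ends in a voiced consonant (*jijadez*, *emeum*).
*wehip*: final consonant = /p/, voiceless → -aza → *wehipaza*.
The final consonant of *javam* is /m/, which is voiced, so the suffix is -ne, giving *javamne*.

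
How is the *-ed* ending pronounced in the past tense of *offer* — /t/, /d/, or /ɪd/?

The stem *offer* ends in a voiced sound other than /d/.
The -ed suffix is realized as /ɪd/ after /t, d/; as /t/ after other voiceless consonants; and as /d/ after other voiced sounds.
So -ed on *offer* is pronounced /d/.

/d/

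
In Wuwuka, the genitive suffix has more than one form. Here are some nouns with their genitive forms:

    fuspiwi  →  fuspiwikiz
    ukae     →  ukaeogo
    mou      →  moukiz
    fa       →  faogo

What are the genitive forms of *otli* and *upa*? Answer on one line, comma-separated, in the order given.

The alternation tracks the last vowel of the stem — -kiz when the last vowel of the stem is a high vowel (*fuspiwi*, *mou*); -ogo when the last vowel of the stem is a non-high vowel (*ukae*, *fa*).
*otli*: last vowel = /i/, a high vowel → -kiz → *otlikiz*.
*upa*: last vowel = /a/, a non-high vowel → -ogo → *upaogo*.

otlikiz, upaogo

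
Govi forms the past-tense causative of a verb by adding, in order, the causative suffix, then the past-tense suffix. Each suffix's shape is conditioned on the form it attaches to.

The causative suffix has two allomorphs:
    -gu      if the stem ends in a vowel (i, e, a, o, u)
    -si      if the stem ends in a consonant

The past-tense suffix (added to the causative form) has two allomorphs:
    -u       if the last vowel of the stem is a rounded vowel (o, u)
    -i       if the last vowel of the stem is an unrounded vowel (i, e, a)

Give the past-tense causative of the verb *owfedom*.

The final sound of *owfedom* is /m/, which is a consonant, so the causative suffix is -si, giving *owfedomsi*.
The causative form *owfedomsi*: last vowel = /i/, an unrounded vowel → -i → *owfedomsii*.

owfedomsii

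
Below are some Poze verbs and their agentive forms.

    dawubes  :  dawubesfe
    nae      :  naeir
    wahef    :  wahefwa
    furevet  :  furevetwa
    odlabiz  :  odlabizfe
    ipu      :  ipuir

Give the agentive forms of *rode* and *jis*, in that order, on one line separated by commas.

rodeir, jisfe

Looking at the final sound of each stem: -fe when the stem ends in a sibilant (*dawubes*, *odlabiz*); -wa when the stem ends in a non-sibilant consonant (*wahef*, *furevet*); -ir when the stem ends in a vowel (*nae*, *ipu*).
*rode* — final sound /e/ (a vowel) → -ir → *rodeir*.
Since the final sound of *jis* is /s/ (a sibilant), it takes -fe, giving *jisfe*.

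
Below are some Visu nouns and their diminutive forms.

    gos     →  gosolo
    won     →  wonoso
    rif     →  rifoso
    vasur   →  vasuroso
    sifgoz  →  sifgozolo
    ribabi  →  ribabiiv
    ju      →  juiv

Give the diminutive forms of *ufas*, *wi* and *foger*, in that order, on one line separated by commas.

ufasolo, wiiv, fogeroso

The suffix is conditioned by the final sound: -olo when the stem ends in a sibilant (*gos*, *sifgoz*); -oso when the stem ends in a non-sibilant consonant (*won*, *rif*, *vasur*); -iv when the stem ends in a vowel (*ribabi*, *ju*).
*ufas*: final sound = /s/, a sibilant → -olo → *ufasolo*.
The final sound of *wi* is /i/, which is a vowel, so the suffix is -iv, giving *wiiv*.
The final sound of *foger* is /r/, which is a non-sibilant consonant, so the suffix is -oso, giving *fogeroso*.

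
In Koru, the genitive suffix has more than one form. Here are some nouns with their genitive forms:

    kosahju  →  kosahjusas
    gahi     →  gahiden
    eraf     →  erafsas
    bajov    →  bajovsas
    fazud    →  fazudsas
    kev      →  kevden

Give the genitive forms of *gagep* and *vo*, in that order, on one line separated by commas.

The alternation tracks the last vowel of the stem — -den when the last vowel of the stem is a front vowel (*gahi*, *kev*); -sas when the last vowel of the stem is a back vowel (*kosahju*, *eraf*, *bajov*, *fazud*).
The last vowel of *gagep* is /e/, which is a front vowel, so the suffix is -den, giving *gagepden*.
*vo*: last vowel = /o/, a back vowel → -sas → *vosas*.

gagepden, vosas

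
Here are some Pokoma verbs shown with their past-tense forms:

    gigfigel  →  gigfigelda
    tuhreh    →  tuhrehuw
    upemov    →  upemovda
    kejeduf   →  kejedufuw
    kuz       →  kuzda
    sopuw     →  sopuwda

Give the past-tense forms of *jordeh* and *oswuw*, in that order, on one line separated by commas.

jordehuw, oswuwda

The pattern is voicing of the final consonant: -uw when the stem ends in a voiceless consonant (*tuhreh*, *kejeduf*); -da when the stem ends in a voiced consonant (*gigfigel*, *upemov*, *kuz*, *sopuw*).
*jordeh*: final consonant = /h/, voiceless → -uw → *jordehuw*.
*oswuw*: final consonant = /w/, voiced → -da → *oswuwda*.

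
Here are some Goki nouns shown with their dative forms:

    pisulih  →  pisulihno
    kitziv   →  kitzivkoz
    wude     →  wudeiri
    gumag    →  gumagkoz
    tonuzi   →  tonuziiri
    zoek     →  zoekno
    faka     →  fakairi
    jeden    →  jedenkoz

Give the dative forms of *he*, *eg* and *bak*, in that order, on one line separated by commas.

Looking at the final sound of each stem: -no when the stem ends in a voiceless consonant (*pisulih*, *zoek*); -koz when the stem ends in a voiced consonant (*kitziv*, *gumag*, *jeden*); -iri when the stem ends in a vowel (*wude*, *tonuzi*, *faka*).
*he* — final sound /e/ (a vowel) → -iri → *heiri*.
Since the final sound of *eg* is /g/ (a voiced consonant), it takes -koz, giving *egkoz*.
*bak* — final sound /k/ (a voiceless consonant) → -no → *bakno*.

heiri, egkoz, bakno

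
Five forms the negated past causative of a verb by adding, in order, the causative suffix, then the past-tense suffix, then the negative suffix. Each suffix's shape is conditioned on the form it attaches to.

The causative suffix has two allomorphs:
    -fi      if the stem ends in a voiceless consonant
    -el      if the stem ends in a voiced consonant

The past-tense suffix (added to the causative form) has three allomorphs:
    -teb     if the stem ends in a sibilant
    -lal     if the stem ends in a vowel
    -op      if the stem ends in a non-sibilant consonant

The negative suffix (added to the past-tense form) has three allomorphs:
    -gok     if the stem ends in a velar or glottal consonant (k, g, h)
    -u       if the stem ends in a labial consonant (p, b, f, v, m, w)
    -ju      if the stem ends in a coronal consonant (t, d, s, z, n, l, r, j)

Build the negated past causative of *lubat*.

*lubat*: final consonant = /t/, voiceless → -fi → *lubatfi*.
The causative form *lubatfi* — final sound /i/ (a vowel) → -lal → *lubatfilal*.
Since the final consonant of the past-tense form *lubatfilal* is /l/ (coronal), it takes -ju, giving *lubatfilalju*.

lubatfilalju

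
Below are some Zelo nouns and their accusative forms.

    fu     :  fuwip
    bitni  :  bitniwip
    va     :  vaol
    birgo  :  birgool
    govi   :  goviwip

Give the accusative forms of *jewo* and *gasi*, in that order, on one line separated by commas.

jewool, gasiwip

Looking at the last vowel of each stem: -wip when the last vowel of the stem is a high vowel (*fu*, *bitni*, *govi*); -ol when the last vowel of the stem is a non-high vowel (*va*, *birgo*).
Since the last vowel of *jewo* is /o/ (a non-high vowel), it takes -ol, giving *jewool*.
*gasi*: last vowel = /i/, a high vowel → -wip → *gasiwip*.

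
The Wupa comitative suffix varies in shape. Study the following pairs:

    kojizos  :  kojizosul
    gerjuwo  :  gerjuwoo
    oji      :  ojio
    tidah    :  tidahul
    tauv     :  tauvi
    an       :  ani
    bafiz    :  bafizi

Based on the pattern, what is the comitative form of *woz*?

wozi

The alternation tracks the final sound of the stem — -ul when the stem ends in a voiceless consonant (*kojizos*, *tidah*); -i when the stem ends in a voiced consonant (*tauv*, *an*, *bafiz*); -o when the stem ends in a vowel (*gerjuwo*, *oji*).
The final sound of *woz* is /z/, which is a voiced consonant, so the suffix is -i, giving *wozi*.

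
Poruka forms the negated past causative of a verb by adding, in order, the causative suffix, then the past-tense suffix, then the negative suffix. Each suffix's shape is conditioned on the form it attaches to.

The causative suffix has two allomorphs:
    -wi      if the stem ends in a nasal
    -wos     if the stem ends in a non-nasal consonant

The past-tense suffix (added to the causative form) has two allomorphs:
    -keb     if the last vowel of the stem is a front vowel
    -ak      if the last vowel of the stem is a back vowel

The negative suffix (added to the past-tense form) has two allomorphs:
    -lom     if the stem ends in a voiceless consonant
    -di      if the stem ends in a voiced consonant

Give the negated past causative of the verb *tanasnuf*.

tanasnufwosaklom

*tanasnuf*: final consonant = /f/, non-nasal → -wos → *tanasnufwos*.
The causative form *tanasnufwos* — last vowel /o/ (a back vowel) → -ak → *tanasnufwosak*.
The final consonant of the past-tense form *tanasnufwosak* is /k/, which is voiceless, so the negative suffix is -lom, giving *tanasnufwosaklom*.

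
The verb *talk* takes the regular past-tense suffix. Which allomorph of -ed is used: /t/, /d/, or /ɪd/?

/t/

The stem *talk* ends in a voiceless consonant other than /t/.
The -ed suffix is realized as /ɪd/ after /t, d/; as /t/ after other voiceless consonants; and as /d/ after other voiced sounds.
So -ed on *talk* is pronounced /t/.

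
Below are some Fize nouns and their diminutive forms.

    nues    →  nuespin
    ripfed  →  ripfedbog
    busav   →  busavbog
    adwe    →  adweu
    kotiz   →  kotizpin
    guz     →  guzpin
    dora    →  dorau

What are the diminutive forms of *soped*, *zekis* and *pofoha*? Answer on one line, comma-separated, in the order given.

The alternation tracks the final sound of the stem — -pin when the stem ends in a sibilant (*nues*, *kotiz*, *guz*); -bog when the stem ends in a non-sibilant consonant (*ripfed*, *busav*); -u when the stem ends in a vowel (*adwe*, *dora*).
Since the final sound of *soped* is /d/ (a non-sibilant consonant), it takes -bog, giving *sopedbog*.
Since the final sound of *zekis* is /s/ (a sibilant), it takes -pin, giving *zekispin*.
*pofoha* — final sound /a/ (a vowel) → -u → *pofohau*.

sopedbog, zekispin, pofohau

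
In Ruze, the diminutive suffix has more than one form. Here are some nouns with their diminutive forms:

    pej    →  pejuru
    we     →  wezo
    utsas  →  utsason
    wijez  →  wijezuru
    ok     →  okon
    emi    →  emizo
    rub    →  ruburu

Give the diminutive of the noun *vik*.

vikon

Looking at the final sound of each stem: -on when the stem ends in a voiceless consonant (*utsas*, *ok*); -uru when the stem ends in a voiced consonant (*pej*, *wijez*, *rub*); -zo when the stem ends in a vowel (*we*, *emi*).
The final sound of *vik* is /k/, which is a voiceless consonant, so the suffix is -on, giving *vikon*.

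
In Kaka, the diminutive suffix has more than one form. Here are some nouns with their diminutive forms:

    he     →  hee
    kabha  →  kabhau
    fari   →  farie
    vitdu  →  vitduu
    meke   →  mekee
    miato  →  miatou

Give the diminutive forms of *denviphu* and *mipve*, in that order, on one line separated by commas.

Looking at the last vowel of each stem: -e when the last vowel of the stem is a front vowel (*he*, *fari*, *meke*); -u when the last vowel of the stem is a back vowel (*kabha*, *vitdu*, *miato*).
*denviphu*: last vowel = /u/, a back vowel → -u → *denviphuu*.
*mipve* — last vowel /e/ (a front vowel) → -e → *mipvee*.

denviphuu, mipvee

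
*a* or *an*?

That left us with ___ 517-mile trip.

The indefinite article is chosen by the initial *sound* of the following word, not its spelling.
The number *517* is spoken "five hundred …", beginning with /faɪv/ — a consonant sound.
So the article is *a*: That left us with a 517-mile trip.

a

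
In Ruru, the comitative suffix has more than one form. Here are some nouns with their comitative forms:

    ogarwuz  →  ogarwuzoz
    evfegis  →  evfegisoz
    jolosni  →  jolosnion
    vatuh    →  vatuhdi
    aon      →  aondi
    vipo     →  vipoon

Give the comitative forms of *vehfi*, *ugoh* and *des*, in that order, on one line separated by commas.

vehfion, ugohdi, desoz

Looking at the final sound of each stem: -oz when the stem ends in a sibilant (*ogarwuz*, *evfegis*); -di when the stem ends in a non-sibilant consonant (*vatuh*, *aon*); -on when the stem ends in a vowel (*jolosni*, *vipo*).
The final sound of *vehfi* is /i/, which is a vowel, so the suffix is -on, giving *vehfion*.
*ugoh*: final sound = /h/, a non-sibilant consonant → -di → *ugohdi*.
Since the final sound of *des* is /s/ (a sibilant), it takes -oz, giving *desoz*.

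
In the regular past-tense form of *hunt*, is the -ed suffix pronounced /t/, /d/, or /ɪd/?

The stem *hunt* ends in /t/ or /d/.
The -ed suffix is realized as /ɪd/ after /t, d/; as /t/ after other voiceless consonants; and as /d/ after other voiced sounds.
So -ed on *hunt* is pronounced /ɪd/.

/ɪd/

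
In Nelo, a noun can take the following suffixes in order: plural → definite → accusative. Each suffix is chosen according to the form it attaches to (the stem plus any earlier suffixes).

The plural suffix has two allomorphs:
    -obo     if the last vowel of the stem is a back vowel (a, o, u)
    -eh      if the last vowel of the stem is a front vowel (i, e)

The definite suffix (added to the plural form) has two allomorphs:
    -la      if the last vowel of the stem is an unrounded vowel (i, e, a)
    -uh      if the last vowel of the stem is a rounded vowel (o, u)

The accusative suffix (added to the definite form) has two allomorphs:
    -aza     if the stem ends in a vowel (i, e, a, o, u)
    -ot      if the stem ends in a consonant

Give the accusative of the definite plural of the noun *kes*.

Since the last vowel of *kes* is /e/ (a front vowel), it takes -eh, giving *keseh*.
The plural form *keseh* — last vowel /e/ (an unrounded vowel) → -la → *kesehla*.
The final sound of the definite form *kesehla* is /a/, which is a vowel, so the accusative suffix is -aza, giving *kesehlaaza*.

kesehlaaza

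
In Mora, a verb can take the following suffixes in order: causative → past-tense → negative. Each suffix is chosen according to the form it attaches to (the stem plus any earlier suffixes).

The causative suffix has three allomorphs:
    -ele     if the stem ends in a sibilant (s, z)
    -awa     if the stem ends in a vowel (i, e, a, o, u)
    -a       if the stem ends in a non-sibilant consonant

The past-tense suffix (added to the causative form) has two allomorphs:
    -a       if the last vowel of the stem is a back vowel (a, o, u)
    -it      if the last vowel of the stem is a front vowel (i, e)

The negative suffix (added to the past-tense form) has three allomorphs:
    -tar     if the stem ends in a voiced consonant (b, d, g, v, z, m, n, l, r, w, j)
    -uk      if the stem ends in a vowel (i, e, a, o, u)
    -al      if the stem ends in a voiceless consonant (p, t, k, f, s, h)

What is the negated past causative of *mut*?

mutaauk

*mut* — final sound /t/ (a non-sibilant consonant) → -a → *muta*.
The causative form *muta* — last vowel /a/ (a back vowel) → -a → *mutaa*.
Since the final sound of the past-tense form *mutaa* is /a/ (a vowel), it takes -uk, giving *mutaauk*.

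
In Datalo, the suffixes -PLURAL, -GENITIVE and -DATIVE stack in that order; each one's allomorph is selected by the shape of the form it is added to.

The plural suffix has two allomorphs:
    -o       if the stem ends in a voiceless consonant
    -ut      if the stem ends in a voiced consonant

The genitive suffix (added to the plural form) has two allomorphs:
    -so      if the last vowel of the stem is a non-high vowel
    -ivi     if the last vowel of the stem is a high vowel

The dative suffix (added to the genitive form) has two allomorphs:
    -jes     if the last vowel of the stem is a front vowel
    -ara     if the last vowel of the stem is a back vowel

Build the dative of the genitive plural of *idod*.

idodutivijes

Since the final consonant of *idod* is /d/ (voiced), it takes -ut, giving *idodut*.
The plural form *idodut* — last vowel /u/ (a high vowel) → -ivi → *idodutivi*.
The genitive form *idodutivi*: last vowel = /i/, a front vowel → -jes → *idodutivijes*.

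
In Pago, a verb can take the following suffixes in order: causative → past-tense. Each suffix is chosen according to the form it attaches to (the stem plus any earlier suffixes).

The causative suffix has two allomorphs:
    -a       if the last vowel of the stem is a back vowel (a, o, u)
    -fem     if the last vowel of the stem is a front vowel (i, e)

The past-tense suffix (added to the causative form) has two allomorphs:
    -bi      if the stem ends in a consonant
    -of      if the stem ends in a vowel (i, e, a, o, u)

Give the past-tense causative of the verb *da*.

daaof

*da*: last vowel = /a/, a back vowel → -a → *daa*.
The causative form *daa* — final sound /a/ (a vowel) → -of → *daaof*.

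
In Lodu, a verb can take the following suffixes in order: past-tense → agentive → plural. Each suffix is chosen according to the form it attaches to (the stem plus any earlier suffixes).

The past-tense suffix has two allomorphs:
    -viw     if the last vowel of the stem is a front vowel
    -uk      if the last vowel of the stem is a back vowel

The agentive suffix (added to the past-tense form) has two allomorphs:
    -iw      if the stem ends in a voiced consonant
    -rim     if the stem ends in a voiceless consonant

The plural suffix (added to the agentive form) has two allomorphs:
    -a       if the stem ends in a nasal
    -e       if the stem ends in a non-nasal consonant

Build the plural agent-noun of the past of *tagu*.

taguukrima

The last vowel of *tagu* is /u/, which is a back vowel, so the past-tense suffix is -uk, giving *taguuk*.
The final consonant of the past-tense form *taguuk* is /k/, which is voiceless, so the agentive suffix is -rim, giving *taguukrim*.
The final consonant of the agentive form *taguukrim* is /m/, which is a nasal, so the plural suffix is -a, giving *taguukrima*.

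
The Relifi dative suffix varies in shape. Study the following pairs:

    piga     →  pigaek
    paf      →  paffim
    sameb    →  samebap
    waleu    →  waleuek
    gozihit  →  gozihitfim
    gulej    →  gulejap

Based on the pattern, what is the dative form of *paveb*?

pavebap

The pattern is voicing of the final sound: -fim when the stem ends in a voiceless consonant (*paf*, *gozihit*); -ap when the stem ends in a voiced consonant (*sameb*, *gulej*); -ek when the stem ends in a vowel (*piga*, *waleu*).
*paveb* — final sound /b/ (a voiced consonant) → -ap → *pavebap*.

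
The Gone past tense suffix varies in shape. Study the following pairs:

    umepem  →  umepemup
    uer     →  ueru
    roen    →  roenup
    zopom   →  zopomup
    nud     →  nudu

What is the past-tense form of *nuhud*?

nuhudu

The pattern is nasality of the final consonant: -up when the stem ends in a nasal (*umepem*, *roen*, *zopom*); -u when the stem ends in a non-nasal consonant (*uer*, *nud*).
The final consonant of *nuhud* is /d/, which is non-nasal, so the suffix is -u, giving *nuhudu*.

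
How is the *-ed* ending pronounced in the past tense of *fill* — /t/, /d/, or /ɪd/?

/d/

The stem *fill* ends in a voiced sound other than /d/.
The -ed suffix is realized as /ɪd/ after /t, d/; as /t/ after other voiceless consonants; and as /d/ after other voiced sounds.
So -ed on *fill* is pronounced /d/.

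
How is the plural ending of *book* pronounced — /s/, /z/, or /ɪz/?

The stem *book* ends in a voiceless non-sibilant consonant.
The plural suffix surfaces as /ɪz/ after sibilants, /s/ after other voiceless consonants, and /z/ after other voiced sounds.
So the plural -s on *book* is pronounced /s/.

/s/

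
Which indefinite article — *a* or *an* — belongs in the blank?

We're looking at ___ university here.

The indefinite article is chosen by the initial *sound* of the following word, not its spelling.
*university* begins with the sound /juː/ (u pronounced /juː/) — a consonant sound.
So the article is *a*: We're looking at a university here.

a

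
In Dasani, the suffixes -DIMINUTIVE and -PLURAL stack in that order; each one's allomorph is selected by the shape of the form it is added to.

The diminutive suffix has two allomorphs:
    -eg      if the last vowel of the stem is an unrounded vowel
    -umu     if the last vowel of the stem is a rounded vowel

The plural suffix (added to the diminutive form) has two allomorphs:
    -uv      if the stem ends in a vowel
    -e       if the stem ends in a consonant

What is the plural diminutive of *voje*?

Since the last vowel of *voje* is /e/ (an unrounded vowel), it takes -eg, giving *vojeeg*.
Since the final sound of the diminutive form *vojeeg* is /g/ (a consonant), it takes -e, giving *vojeege*.

vojeege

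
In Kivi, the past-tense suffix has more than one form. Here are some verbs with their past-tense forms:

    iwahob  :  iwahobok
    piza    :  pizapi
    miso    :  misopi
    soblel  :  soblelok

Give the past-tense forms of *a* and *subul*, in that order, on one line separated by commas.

api, subulok

The pattern is consonant vs. vowel: -ok when the stem ends in a consonant (*iwahob*, *soblel*); -pi when the stem ends in a vowel (*piza*, *miso*).
*a*: final sound = /a/, a vowel → -pi → *api*.
Since the final sound of *subul* is /l/ (a consonant), it takes -ok, giving *subulok*.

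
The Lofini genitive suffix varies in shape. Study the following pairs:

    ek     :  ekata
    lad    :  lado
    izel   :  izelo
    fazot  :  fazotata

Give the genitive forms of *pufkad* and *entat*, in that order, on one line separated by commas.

pufkado, entatata

The alternation tracks the final consonant of the stem — -ata when the stem ends in a voiceless consonant (*ek*, *fazot*); -o when the stem ends in a voiced consonant (*lad*, *izel*).
*pufkad* — final consonant /d/ (voiced) → -o → *pufkado*.
The final consonant of *entat* is /t/, which is voiceless, so the suffix is -ata, giving *entatata*.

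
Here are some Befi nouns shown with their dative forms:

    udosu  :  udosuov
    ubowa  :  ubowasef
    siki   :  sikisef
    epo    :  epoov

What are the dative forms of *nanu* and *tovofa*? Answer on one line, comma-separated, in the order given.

Looking at the last vowel of each stem: -ov when the last vowel of the stem is a rounded vowel (*udosu*, *epo*); -sef when the last vowel of the stem is an unrounded vowel (*ubowa*, *siki*).
*nanu* — last vowel /u/ (a rounded vowel) → -ov → *nanuov*.
*tovofa*: last vowel = /a/, an unrounded vowel → -sef → *tovofasef*.

nanuov, tovofasef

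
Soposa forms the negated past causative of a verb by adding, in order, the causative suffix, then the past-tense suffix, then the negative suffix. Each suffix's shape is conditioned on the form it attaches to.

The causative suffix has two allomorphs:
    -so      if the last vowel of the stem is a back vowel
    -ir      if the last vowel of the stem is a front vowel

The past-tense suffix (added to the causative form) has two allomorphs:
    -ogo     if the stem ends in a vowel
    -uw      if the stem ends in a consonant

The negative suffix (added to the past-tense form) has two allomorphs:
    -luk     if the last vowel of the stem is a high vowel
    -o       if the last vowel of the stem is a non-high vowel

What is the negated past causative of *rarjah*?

rarjahsoogoo

The last vowel of *rarjah* is /a/, which is a back vowel, so the causative suffix is -so, giving *rarjahso*.
The causative form *rarjahso*: final sound = /o/, a vowel → -ogo → *rarjahsoogo*.
The past-tense form *rarjahsoogo*: last vowel = /o/, a non-high vowel → -o → *rarjahsoogoo*.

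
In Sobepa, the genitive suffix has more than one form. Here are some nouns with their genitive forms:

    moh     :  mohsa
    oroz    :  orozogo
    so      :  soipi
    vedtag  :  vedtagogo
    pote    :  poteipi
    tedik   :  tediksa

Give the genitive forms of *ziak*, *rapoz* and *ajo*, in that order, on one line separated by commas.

ziaksa, rapozogo, ajoipi

The suffix is conditioned by the final sound: -sa when the stem ends in a voiceless consonant (*moh*, *tedik*); -ogo when the stem ends in a voiced consonant (*oroz*, *vedtag*); -ipi when the stem ends in a vowel (*so*, *pote*).
Since the final sound of *ziak* is /k/ (a voiceless consonant), it takes -sa, giving *ziaksa*.
The final sound of *rapoz* is /z/, which is a voiced consonant, so the suffix is -ogo, giving *rapozogo*.
Since the final sound of *ajo* is /o/ (a vowel), it takes -ipi, giving *ajoipi*.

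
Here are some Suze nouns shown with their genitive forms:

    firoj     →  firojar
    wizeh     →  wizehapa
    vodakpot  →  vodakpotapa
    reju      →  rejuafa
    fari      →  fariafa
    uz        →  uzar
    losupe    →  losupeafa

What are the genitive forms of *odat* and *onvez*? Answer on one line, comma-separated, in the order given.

The suffix is conditioned by the final sound: -apa when the stem ends in a voiceless consonant (*wizeh*, *vodakpot*); -ar when the stem ends in a voiced consonant (*firoj*, *uz*); -afa when the stem ends in a vowel (*reju*, *fari*, *losupe*).
The final sound of *odat* is /t/, which is a voiceless consonant, so the suffix is -apa, giving *odatapa*.
Since the final sound of *onvez* is /z/ (a voiced consonant), it takes -ar, giving *onvezar*.

odatapa, onvezar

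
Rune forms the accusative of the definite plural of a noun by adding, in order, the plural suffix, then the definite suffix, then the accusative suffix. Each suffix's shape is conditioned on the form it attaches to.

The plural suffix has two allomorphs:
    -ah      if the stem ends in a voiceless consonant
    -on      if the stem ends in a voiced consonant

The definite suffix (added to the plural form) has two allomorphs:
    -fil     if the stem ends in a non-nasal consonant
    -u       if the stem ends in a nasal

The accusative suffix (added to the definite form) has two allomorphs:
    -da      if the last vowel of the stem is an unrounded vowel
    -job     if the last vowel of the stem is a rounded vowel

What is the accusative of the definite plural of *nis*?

*nis*: final consonant = /s/, voiceless → -ah → *nisah*.
The plural form *nisah*: final consonant = /h/, non-nasal → -fil → *nisahfil*.
The definite form *nisahfil* — last vowel /i/ (an unrounded vowel) → -da → *nisahfilda*.

nisahfilda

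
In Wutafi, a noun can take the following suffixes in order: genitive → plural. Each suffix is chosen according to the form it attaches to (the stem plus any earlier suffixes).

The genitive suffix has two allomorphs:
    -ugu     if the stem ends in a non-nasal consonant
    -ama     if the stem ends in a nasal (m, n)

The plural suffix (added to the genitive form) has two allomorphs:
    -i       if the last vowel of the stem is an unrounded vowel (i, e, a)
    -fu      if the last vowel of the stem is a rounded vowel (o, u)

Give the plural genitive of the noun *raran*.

raranamai

*raran* — final consonant /n/ (a nasal) → -ama → *raranama*.
The genitive form *raranama*: last vowel = /a/, an unrounded vowel → -i → *raranamai*.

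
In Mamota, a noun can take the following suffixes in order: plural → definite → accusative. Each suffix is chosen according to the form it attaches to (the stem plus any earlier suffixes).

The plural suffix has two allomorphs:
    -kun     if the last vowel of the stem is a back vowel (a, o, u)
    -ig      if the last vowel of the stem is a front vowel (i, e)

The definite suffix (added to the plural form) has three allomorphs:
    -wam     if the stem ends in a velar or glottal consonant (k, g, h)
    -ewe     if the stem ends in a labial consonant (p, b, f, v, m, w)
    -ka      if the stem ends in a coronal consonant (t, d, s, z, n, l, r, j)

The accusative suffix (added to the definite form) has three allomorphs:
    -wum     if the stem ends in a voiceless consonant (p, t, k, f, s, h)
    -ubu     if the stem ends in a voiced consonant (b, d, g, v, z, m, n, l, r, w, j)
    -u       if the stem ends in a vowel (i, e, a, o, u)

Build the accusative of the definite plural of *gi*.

*gi*: last vowel = /i/, a front vowel → -ig → *giig*.
Since the final consonant of the plural form *giig* is /g/ (velar/glottal), it takes -wam, giving *giigwam*.
Since the final sound of the definite form *giigwam* is /m/ (a voiced consonant), it takes -ubu, giving *giigwamubu*.

giigwamubu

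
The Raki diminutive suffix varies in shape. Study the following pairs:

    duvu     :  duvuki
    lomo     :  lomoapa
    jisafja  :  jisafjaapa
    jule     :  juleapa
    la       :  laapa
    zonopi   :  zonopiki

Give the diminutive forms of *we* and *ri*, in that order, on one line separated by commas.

The pattern is height harmony: -ki when the last vowel of the stem is a high vowel (*duvu*, *zonopi*); -apa when the last vowel of the stem is a non-high vowel (*lomo*, *jisafja*, *jule*, *la*).
The last vowel of *we* is /e/, which is a non-high vowel, so the suffix is -apa, giving *weapa*.
Since the last vowel of *ri* is /i/ (a high vowel), it takes -ki, giving *riki*.

weapa, riki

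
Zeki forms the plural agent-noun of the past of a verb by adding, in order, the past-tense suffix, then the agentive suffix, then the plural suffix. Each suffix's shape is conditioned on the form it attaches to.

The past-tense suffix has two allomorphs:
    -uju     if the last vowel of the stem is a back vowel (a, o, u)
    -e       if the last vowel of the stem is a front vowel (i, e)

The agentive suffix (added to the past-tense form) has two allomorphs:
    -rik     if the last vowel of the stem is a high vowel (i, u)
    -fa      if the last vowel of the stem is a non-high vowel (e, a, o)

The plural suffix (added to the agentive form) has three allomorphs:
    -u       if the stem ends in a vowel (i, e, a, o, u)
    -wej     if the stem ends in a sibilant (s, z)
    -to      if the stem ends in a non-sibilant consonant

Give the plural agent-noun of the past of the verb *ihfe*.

ihfeefau

The last vowel of *ihfe* is /e/, which is a front vowel, so the past-tense suffix is -e, giving *ihfee*.
Since the last vowel of the past-tense form *ihfee* is /e/ (a non-high vowel), it takes -fa, giving *ihfeefa*.
The agentive form *ihfeefa* — final sound /a/ (a vowel) → -u → *ihfeefau*.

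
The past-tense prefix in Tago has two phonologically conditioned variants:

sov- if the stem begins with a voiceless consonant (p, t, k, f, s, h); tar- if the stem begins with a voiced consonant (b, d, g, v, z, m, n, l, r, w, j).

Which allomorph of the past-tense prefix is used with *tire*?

sov-

*tire*: first consonant = /t/, voiceless → sov-.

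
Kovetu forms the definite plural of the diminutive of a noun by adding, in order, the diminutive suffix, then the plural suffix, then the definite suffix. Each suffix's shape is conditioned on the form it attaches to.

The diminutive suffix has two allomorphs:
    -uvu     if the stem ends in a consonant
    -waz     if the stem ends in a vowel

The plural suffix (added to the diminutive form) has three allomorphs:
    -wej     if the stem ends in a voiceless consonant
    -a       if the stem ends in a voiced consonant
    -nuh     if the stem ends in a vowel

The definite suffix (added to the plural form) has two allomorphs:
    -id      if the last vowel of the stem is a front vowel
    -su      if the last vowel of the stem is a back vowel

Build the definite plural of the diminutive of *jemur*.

jemuruvunuhsu

*jemur*: final sound = /r/, a consonant → -uvu → *jemuruvu*.
The diminutive form *jemuruvu* — final sound /u/ (a vowel) → -nuh → *jemuruvunuh*.
Since the last vowel of the plural form *jemuruvunuh* is /u/ (a back vowel), it takes -su, giving *jemuruvunuhsu*.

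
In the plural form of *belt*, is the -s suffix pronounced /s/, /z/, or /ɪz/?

/s/

The stem *belt* ends in a voiceless non-sibilant consonant.
The plural suffix surfaces as /ɪz/ after sibilants, /s/ after other voiceless consonants, and /z/ after other voiced sounds.
So the plural -s on *belt* is pronounced /s/.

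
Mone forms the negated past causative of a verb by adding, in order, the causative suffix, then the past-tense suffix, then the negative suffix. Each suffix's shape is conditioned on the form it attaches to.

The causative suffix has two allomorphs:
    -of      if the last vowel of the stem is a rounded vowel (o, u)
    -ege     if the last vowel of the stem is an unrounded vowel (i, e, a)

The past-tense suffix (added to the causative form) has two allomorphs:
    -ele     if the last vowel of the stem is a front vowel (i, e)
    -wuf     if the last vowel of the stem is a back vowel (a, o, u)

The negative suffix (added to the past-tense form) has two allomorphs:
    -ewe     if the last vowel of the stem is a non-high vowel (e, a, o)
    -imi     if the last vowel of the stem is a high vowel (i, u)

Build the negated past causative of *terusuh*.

Since the last vowel of *terusuh* is /u/ (a rounded vowel), it takes -of, giving *terusuhof*.
Since the last vowel of the causative form *terusuhof* is /o/ (a back vowel), it takes -wuf, giving *terusuhofwuf*.
Since the last vowel of the past-tense form *terusuhofwuf* is /u/ (a high vowel), it takes -imi, giving *terusuhofwufimi*.

terusuhofwufimi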